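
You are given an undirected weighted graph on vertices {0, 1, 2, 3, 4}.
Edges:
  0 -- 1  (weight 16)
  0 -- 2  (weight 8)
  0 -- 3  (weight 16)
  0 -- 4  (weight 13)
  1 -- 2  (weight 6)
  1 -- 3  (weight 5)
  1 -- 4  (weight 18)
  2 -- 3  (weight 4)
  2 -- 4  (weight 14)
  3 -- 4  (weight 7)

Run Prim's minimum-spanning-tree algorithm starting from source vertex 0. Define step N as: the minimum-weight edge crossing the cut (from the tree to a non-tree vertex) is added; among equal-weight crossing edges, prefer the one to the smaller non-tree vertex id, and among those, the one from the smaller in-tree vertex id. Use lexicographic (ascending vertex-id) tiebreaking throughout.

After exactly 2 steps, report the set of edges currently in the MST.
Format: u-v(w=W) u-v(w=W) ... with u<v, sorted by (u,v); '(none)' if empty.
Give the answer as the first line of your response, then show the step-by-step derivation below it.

0-2(w=8) 2-3(w=4)

step 1: add edge 0-2 (w=8); MST = {0-2(w=8)}
step 2: add edge 2-3 (w=4); MST = {0-2(w=8) 2-3(w=4)}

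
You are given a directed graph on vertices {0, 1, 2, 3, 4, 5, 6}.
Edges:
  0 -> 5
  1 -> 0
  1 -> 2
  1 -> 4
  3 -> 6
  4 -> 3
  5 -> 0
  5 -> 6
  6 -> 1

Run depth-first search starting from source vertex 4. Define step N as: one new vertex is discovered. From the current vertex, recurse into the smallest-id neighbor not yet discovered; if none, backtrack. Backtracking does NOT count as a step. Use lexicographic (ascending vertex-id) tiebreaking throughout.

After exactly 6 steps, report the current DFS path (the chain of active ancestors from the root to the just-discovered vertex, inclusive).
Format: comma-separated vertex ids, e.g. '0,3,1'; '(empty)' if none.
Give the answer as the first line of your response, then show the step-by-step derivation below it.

4,3,6,1,0,5

step 1: discover 4; path=4; order=4
step 2: discover 3; path=4>3; order=4,3
step 3: discover 6; path=4>3>6; order=4,3,6
step 4: discover 1; path=4>3>6>1; order=4,3,6,1
step 5: discover 0; path=4>3>6>1>0; order=4,3,6,1,0
step 6: discover 5; path=4>3>6>1>0>5; order=4,3,6,1,0,5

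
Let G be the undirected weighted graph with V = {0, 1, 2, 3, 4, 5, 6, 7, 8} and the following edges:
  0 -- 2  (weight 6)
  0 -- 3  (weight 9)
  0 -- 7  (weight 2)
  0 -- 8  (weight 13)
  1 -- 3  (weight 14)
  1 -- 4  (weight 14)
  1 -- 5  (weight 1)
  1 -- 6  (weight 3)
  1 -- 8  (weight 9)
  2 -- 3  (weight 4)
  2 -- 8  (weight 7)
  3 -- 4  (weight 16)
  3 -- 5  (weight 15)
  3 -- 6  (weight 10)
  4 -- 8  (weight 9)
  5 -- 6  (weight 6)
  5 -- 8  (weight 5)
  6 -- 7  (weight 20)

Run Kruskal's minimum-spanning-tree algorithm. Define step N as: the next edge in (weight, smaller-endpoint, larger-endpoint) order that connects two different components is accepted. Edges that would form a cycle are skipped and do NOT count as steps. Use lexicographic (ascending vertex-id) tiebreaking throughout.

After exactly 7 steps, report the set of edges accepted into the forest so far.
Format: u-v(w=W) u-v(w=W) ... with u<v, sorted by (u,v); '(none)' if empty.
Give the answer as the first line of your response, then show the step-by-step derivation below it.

0-2(w=6) 0-7(w=2) 1-5(w=1) 1-6(w=3) 2-3(w=4) 2-8(w=7) 5-8(w=5)

step 1: add edge 1-5 (w=1); MST = {1-5(w=1)}
step 2: add edge 0-7 (w=2); MST = {0-7(w=2) 1-5(w=1)}
step 3: add edge 1-6 (w=3); MST = {0-7(w=2) 1-5(w=1) 1-6(w=3)}
step 4: add edge 2-3 (w=4); MST = {0-7(w=2) 1-5(w=1) 1-6(w=3) 2-3(w=4)}
step 5: add edge 5-8 (w=5); MST = {0-7(w=2) 1-5(w=1) 1-6(w=3) 2-3(w=4) 5-8(w=5)}
step 6: add edge 0-2 (w=6); MST = {0-2(w=6) 0-7(w=2) 1-5(w=1) 1-6(w=3) 2-3(w=4) 5-8(w=5)}
step 7: add edge 2-8 (w=7); MST = {0-2(w=6) 0-7(w=2) 1-5(w=1) 1-6(w=3) 2-3(w=4) 2-8(w=7) 5-8(w=5)}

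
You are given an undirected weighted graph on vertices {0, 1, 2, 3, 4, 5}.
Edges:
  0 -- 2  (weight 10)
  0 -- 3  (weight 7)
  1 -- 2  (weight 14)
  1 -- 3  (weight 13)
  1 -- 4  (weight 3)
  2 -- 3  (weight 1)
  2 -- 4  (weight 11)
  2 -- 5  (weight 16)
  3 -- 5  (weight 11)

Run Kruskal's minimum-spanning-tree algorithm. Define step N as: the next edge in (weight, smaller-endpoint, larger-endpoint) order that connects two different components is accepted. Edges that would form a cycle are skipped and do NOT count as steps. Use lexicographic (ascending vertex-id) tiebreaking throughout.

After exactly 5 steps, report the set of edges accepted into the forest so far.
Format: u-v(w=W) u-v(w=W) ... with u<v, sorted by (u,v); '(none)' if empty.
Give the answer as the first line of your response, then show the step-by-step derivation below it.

0-3(w=7) 1-4(w=3) 2-3(w=1) 2-4(w=11) 3-5(w=11)

step 1: add edge 2-3 (w=1); MST = {2-3(w=1)}
step 2: add edge 1-4 (w=3); MST = {1-4(w=3) 2-3(w=1)}
step 3: add edge 0-3 (w=7); MST = {0-3(w=7) 1-4(w=3) 2-3(w=1)}
step 4: add edge 2-4 (w=11); MST = {0-3(w=7) 1-4(w=3) 2-3(w=1) 2-4(w=11)}
step 5: add edge 3-5 (w=11); MST = {0-3(w=7) 1-4(w=3) 2-3(w=1) 2-4(w=11) 3-5(w=11)}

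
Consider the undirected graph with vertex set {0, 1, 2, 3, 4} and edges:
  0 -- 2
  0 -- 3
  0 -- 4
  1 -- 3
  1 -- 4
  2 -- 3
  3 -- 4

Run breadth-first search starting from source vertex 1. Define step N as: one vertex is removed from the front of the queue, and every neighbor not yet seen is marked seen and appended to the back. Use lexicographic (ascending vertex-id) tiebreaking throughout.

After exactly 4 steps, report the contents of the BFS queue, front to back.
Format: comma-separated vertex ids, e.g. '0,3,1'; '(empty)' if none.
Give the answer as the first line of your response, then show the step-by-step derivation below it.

2

step 1: dequeue 1; queue=[3,4]; order=1
step 2: dequeue 3; queue=[4,0,2]; order=1,3
step 3: dequeue 4; queue=[0,2]; order=1,3,4
step 4: dequeue 0; queue=[2]; order=1,3,4,0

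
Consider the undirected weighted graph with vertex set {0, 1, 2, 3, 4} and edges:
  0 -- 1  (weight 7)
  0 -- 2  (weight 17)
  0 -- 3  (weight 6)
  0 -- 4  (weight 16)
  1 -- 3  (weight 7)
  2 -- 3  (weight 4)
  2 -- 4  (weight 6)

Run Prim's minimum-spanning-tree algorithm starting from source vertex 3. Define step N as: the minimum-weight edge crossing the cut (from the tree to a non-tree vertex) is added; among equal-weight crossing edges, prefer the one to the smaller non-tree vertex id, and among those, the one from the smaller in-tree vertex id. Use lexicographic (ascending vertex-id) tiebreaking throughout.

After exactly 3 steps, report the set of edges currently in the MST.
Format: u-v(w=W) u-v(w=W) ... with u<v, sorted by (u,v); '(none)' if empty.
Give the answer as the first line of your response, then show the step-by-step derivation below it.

0-3(w=6) 2-3(w=4) 2-4(w=6)

step 1: add edge 2-3 (w=4); MST = {2-3(w=4)}
step 2: add edge 0-3 (w=6); MST = {0-3(w=6) 2-3(w=4)}
step 3: add edge 2-4 (w=6); MST = {0-3(w=6) 2-3(w=4) 2-4(w=6)}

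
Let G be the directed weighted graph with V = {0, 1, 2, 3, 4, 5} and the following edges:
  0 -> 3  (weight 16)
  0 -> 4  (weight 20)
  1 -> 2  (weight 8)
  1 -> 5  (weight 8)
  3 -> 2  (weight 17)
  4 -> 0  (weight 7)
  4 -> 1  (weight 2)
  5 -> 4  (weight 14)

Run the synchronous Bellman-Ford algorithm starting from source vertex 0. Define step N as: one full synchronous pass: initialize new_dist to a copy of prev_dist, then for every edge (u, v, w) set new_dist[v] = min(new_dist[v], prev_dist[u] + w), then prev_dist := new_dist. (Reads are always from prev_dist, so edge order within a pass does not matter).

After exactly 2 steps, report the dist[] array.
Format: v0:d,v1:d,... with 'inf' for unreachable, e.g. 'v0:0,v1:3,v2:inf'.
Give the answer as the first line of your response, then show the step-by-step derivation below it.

v0:0,v1:22,v2:33,v3:16,v4:20,v5:inf

step 1: dist = v0:0,v1:inf,v2:inf,v3:16,v4:20,v5:inf
step 2: dist = v0:0,v1:22,v2:33,v3:16,v4:20,v5:inf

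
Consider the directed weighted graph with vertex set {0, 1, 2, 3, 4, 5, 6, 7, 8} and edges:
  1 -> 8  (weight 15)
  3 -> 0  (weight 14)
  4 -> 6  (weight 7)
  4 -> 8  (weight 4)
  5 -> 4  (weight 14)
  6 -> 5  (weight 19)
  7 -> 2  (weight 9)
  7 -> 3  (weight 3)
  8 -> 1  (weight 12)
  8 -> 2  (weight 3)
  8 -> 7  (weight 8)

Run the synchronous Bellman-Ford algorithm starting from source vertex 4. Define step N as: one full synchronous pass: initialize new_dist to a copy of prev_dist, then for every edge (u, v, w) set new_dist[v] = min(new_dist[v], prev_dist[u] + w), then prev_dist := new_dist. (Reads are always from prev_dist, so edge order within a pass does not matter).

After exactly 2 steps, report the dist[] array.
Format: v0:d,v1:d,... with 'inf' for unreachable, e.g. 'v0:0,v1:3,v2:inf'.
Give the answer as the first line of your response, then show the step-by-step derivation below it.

v0:inf,v1:16,v2:7,v3:inf,v4:0,v5:26,v6:7,v7:12,v8:4

step 1: dist = v0:inf,v1:inf,v2:inf,v3:inf,v4:0,v5:inf,v6:7,v7:inf,v8:4
step 2: dist = v0:inf,v1:16,v2:7,v3:inf,v4:0,v5:26,v6:7,v7:12,v8:4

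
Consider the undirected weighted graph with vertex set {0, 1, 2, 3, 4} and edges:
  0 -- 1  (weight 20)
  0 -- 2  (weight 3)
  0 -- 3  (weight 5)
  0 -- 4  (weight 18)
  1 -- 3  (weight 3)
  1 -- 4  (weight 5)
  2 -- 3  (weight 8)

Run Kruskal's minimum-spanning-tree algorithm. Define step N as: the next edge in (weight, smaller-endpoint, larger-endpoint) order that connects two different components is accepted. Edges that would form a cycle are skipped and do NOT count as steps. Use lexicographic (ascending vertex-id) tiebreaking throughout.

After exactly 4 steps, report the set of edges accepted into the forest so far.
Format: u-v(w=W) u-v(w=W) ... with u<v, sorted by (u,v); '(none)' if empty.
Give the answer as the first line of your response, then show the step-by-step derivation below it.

0-2(w=3) 0-3(w=5) 1-3(w=3) 1-4(w=5)

step 1: add edge 0-2 (w=3); MST = {0-2(w=3)}
step 2: add edge 1-3 (w=3); MST = {0-2(w=3) 1-3(w=3)}
step 3: add edge 0-3 (w=5); MST = {0-2(w=3) 0-3(w=5) 1-3(w=3)}
step 4: add edge 1-4 (w=5); MST = {0-2(w=3) 0-3(w=5) 1-3(w=3) 1-4(w=5)}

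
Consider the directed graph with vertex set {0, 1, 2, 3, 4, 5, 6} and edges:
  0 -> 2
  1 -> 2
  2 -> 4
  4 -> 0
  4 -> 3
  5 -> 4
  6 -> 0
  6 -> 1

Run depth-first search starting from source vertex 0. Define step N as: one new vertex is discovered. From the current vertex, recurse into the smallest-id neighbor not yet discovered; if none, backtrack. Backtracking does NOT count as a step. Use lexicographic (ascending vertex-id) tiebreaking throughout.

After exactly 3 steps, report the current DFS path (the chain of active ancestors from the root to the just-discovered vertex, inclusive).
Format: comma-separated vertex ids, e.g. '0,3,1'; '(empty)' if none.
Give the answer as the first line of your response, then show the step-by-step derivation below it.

0,2,4

step 1: discover 0; path=0; order=0
step 2: discover 2; path=0>2; order=0,2
step 3: discover 4; path=0>2>4; order=0,2,4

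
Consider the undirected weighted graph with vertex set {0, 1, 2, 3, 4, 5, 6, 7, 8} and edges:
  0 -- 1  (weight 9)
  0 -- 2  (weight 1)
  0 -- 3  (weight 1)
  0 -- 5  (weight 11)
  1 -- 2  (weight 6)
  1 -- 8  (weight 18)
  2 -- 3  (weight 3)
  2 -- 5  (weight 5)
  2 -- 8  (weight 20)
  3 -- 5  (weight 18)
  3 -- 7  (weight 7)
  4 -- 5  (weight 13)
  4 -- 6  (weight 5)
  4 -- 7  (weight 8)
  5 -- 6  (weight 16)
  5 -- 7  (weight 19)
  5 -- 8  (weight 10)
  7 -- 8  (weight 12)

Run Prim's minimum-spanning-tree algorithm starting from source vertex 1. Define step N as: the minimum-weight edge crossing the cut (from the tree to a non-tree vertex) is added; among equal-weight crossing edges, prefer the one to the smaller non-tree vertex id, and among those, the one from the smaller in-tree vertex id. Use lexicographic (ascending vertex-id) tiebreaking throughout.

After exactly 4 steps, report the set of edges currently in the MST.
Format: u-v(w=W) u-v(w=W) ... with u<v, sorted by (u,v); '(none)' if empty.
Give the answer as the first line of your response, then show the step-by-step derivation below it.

0-2(w=1) 0-3(w=1) 1-2(w=6) 2-5(w=5)

step 1: add edge 1-2 (w=6); MST = {1-2(w=6)}
step 2: add edge 0-2 (w=1); MST = {0-2(w=1) 1-2(w=6)}
step 3: add edge 0-3 (w=1); MST = {0-2(w=1) 0-3(w=1) 1-2(w=6)}
step 4: add edge 2-5 (w=5); MST = {0-2(w=1) 0-3(w=1) 1-2(w=6) 2-5(w=5)}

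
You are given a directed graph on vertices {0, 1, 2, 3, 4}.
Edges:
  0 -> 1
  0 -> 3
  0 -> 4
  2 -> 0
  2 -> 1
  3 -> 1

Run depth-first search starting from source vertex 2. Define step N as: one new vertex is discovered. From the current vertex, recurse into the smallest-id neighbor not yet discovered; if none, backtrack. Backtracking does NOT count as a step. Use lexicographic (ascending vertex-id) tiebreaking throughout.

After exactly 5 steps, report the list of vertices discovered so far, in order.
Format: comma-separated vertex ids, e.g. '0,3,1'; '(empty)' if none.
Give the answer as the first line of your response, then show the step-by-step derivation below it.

2,0,1,3,4

step 1: discover 2; path=2; order=2
step 2: discover 0; path=2>0; order=2,0
step 3: discover 1; path=2>0>1; order=2,0,1
step 4: discover 3; path=2>0>3; order=2,0,1,3
step 5: discover 4; path=2>0>4; order=2,0,1,3,4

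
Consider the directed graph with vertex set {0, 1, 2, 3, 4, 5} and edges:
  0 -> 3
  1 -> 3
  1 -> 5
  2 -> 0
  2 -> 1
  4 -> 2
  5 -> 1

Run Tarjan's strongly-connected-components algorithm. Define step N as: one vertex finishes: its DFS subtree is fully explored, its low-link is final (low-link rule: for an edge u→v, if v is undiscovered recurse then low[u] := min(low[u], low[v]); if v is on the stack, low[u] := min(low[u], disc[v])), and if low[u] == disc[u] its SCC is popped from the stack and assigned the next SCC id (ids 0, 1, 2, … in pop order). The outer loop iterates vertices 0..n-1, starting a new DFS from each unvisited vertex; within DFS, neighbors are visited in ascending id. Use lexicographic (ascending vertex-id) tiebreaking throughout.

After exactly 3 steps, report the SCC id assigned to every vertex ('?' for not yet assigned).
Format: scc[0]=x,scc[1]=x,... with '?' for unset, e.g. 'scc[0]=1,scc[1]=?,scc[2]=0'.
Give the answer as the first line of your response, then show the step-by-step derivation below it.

scc[0]=1,scc[1]=?,scc[2]=?,scc[3]=0,scc[4]=?,scc[5]=?

step 1: low=(low[0]=0,low[1]=?,low[2]=?,low[3]=1,low[4]=?,low[5]=?); scc=(scc[0]=?,scc[1]=?,scc[2]=?,scc[3]=0,scc[4]=?,scc[5]=?)
step 2: low=(low[0]=0,low[1]=?,low[2]=?,low[3]=1,low[4]=?,low[5]=?); scc=(scc[0]=1,scc[1]=?,scc[2]=?,scc[3]=0,scc[4]=?,scc[5]=?)
step 3: low=(low[0]=0,low[1]=2,low[2]=?,low[3]=1,low[4]=?,low[5]=2); scc=(scc[0]=1,scc[1]=?,scc[2]=?,scc[3]=0,scc[4]=?,scc[5]=?)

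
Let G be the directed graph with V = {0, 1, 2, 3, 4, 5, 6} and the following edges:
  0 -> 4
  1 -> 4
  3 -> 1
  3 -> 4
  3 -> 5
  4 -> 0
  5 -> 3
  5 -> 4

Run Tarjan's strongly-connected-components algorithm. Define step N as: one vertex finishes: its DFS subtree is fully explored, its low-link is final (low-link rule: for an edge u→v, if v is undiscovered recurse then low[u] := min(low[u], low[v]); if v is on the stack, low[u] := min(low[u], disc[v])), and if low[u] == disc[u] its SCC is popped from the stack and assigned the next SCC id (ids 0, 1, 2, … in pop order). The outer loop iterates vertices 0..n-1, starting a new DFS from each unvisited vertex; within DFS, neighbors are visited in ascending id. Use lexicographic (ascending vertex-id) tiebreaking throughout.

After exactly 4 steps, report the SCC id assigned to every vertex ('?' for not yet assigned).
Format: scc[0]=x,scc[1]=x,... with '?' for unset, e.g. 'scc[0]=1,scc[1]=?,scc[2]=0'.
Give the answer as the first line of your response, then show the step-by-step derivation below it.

scc[0]=0,scc[1]=1,scc[2]=2,scc[3]=?,scc[4]=0,scc[5]=?,scc[6]=?

step 1: low=(low[0]=0,low[1]=?,low[2]=?,low[3]=?,low[4]=0,low[5]=?,low[6]=?); scc=(scc[0]=?,scc[1]=?,scc[2]=?,scc[3]=?,scc[4]=?,scc[5]=?,scc[6]=?)
step 2: low=(low[0]=0,low[1]=?,low[2]=?,low[3]=?,low[4]=0,low[5]=?,low[6]=?); scc=(scc[0]=0,scc[1]=?,scc[2]=?,scc[3]=?,scc[4]=0,scc[5]=?,scc[6]=?)
step 3: low=(low[0]=0,low[1]=2,low[2]=?,low[3]=?,low[4]=0,low[5]=?,low[6]=?); scc=(scc[0]=0,scc[1]=1,scc[2]=?,scc[3]=?,scc[4]=0,scc[5]=?,scc[6]=?)
step 4: low=(low[0]=0,low[1]=2,low[2]=3,low[3]=?,low[4]=0,low[5]=?,low[6]=?); scc=(scc[0]=0,scc[1]=1,scc[2]=2,scc[3]=?,scc[4]=0,scc[5]=?,scc[6]=?)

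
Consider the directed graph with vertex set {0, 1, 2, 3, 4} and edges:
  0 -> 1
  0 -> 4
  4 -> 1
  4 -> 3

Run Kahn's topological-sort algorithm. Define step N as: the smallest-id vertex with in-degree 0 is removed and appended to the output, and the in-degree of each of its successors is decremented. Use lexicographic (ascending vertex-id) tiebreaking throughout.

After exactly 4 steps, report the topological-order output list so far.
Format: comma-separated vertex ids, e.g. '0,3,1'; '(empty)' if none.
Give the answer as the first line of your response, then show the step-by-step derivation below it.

0,2,4,1

step 1: output 0; order=[0]; indeg=(0,1,0,1,0)
step 2: output 2; order=[0,2]; indeg=(0,1,0,1,0)
step 3: output 4; order=[0,2,4]; indeg=(0,0,0,0,0)
step 4: output 1; order=[0,2,4,1]; indeg=(0,0,0,0,0)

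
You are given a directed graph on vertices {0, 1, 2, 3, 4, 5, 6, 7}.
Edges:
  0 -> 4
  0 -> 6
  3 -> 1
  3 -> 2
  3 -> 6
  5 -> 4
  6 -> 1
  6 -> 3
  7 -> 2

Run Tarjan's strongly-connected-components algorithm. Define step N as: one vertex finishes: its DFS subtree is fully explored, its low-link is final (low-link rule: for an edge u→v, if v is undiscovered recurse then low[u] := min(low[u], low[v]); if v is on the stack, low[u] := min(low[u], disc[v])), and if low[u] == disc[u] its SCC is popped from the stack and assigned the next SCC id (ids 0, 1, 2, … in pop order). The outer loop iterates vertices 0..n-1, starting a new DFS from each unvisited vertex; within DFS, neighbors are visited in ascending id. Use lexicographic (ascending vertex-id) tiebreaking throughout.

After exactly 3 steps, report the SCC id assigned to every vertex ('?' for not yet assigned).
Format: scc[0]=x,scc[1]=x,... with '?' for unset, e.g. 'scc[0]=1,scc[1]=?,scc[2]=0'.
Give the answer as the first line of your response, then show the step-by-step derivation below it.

scc[0]=?,scc[1]=1,scc[2]=2,scc[3]=?,scc[4]=0,scc[5]=?,scc[6]=?,scc[7]=?

step 1: low=(low[0]=0,low[1]=?,low[2]=?,low[3]=?,low[4]=1,low[5]=?,low[6]=?,low[7]=?); scc=(scc[0]=?,scc[1]=?,scc[2]=?,scc[3]=?,scc[4]=0,scc[5]=?,scc[6]=?,scc[7]=?)
step 2: low=(low[0]=0,low[1]=3,low[2]=?,low[3]=?,low[4]=1,low[5]=?,low[6]=2,low[7]=?); scc=(scc[0]=?,scc[1]=1,scc[2]=?,scc[3]=?,scc[4]=0,scc[5]=?,scc[6]=?,scc[7]=?)
step 3: low=(low[0]=0,low[1]=3,low[2]=5,low[3]=4,low[4]=1,low[5]=?,low[6]=2,low[7]=?); scc=(scc[0]=?,scc[1]=1,scc[2]=2,scc[3]=?,scc[4]=0,scc[5]=?,scc[6]=?,scc[7]=?)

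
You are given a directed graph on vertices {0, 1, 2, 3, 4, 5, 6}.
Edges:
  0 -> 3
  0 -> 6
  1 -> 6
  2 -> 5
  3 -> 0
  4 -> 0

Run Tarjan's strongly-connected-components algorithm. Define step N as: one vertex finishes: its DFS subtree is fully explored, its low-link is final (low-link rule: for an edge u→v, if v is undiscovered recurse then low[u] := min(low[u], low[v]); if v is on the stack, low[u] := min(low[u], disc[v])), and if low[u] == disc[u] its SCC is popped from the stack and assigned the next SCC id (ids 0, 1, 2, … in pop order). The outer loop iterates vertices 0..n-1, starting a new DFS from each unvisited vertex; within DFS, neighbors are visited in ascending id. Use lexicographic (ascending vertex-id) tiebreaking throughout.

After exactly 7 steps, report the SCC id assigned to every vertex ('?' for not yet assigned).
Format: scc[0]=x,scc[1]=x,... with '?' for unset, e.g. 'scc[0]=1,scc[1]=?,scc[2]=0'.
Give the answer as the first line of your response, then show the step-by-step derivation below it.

scc[0]=1,scc[1]=2,scc[2]=4,scc[3]=1,scc[4]=5,scc[5]=3,scc[6]=0

step 1: low=(low[0]=0,low[1]=?,low[2]=?,low[3]=0,low[4]=?,low[5]=?,low[6]=?); scc=(scc[0]=?,scc[1]=?,scc[2]=?,scc[3]=?,scc[4]=?,scc[5]=?,scc[6]=?)
step 2: low=(low[0]=0,low[1]=?,low[2]=?,low[3]=0,low[4]=?,low[5]=?,low[6]=2); scc=(scc[0]=?,scc[1]=?,scc[2]=?,scc[3]=?,scc[4]=?,scc[5]=?,scc[6]=0)
step 3: low=(low[0]=0,low[1]=?,low[2]=?,low[3]=0,low[4]=?,low[5]=?,low[6]=2); scc=(scc[0]=1,scc[1]=?,scc[2]=?,scc[3]=1,scc[4]=?,scc[5]=?,scc[6]=0)
step 4: low=(low[0]=0,low[1]=3,low[2]=?,low[3]=0,low[4]=?,low[5]=?,low[6]=2); scc=(scc[0]=1,scc[1]=2,scc[2]=?,scc[3]=1,scc[4]=?,scc[5]=?,scc[6]=0)
step 5: low=(low[0]=0,low[1]=3,low[2]=4,low[3]=0,low[4]=?,low[5]=5,low[6]=2); scc=(scc[0]=1,scc[1]=2,scc[2]=?,scc[3]=1,scc[4]=?,scc[5]=3,scc[6]=0)
step 6: low=(low[0]=0,low[1]=3,low[2]=4,low[3]=0,low[4]=?,low[5]=5,low[6]=2); scc=(scc[0]=1,scc[1]=2,scc[2]=4,scc[3]=1,scc[4]=?,scc[5]=3,scc[6]=0)
step 7: low=(low[0]=0,low[1]=3,low[2]=4,low[3]=0,low[4]=6,low[5]=5,low[6]=2); scc=(scc[0]=1,scc[1]=2,scc[2]=4,scc[3]=1,scc[4]=5,scc[5]=3,scc[6]=0)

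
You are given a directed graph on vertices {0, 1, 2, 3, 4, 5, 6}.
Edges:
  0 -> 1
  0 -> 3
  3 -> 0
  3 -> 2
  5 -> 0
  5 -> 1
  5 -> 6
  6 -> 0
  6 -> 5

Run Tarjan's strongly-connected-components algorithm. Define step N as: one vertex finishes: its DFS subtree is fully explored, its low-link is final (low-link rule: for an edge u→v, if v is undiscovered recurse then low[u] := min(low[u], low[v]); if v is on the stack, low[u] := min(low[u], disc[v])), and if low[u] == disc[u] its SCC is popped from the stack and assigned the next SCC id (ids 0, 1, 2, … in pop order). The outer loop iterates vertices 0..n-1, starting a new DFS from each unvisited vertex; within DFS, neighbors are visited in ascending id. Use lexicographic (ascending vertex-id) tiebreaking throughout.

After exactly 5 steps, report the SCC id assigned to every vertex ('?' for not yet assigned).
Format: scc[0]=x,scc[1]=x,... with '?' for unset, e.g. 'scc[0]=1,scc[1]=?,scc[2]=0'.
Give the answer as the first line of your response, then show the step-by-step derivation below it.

scc[0]=2,scc[1]=0,scc[2]=1,scc[3]=2,scc[4]=3,scc[5]=?,scc[6]=?

step 1: low=(low[0]=0,low[1]=1,low[2]=?,low[3]=?,low[4]=?,low[5]=?,low[6]=?); scc=(scc[0]=?,scc[1]=0,scc[2]=?,scc[3]=?,scc[4]=?,scc[5]=?,scc[6]=?)
step 2: low=(low[0]=0,low[1]=1,low[2]=3,low[3]=0,low[4]=?,low[5]=?,low[6]=?); scc=(scc[0]=?,scc[1]=0,scc[2]=1,scc[3]=?,scc[4]=?,scc[5]=?,scc[6]=?)
step 3: low=(low[0]=0,low[1]=1,low[2]=3,low[3]=0,low[4]=?,low[5]=?,low[6]=?); scc=(scc[0]=?,scc[1]=0,scc[2]=1,scc[3]=?,scc[4]=?,scc[5]=?,scc[6]=?)
step 4: low=(low[0]=0,low[1]=1,low[2]=3,low[3]=0,low[4]=?,low[5]=?,low[6]=?); scc=(scc[0]=2,scc[1]=0,scc[2]=1,scc[3]=2,scc[4]=?,scc[5]=?,scc[6]=?)
step 5: low=(low[0]=0,low[1]=1,low[2]=3,low[3]=0,low[4]=4,low[5]=?,low[6]=?); scc=(scc[0]=2,scc[1]=0,scc[2]=1,scc[3]=2,scc[4]=3,scc[5]=?,scc[6]=?)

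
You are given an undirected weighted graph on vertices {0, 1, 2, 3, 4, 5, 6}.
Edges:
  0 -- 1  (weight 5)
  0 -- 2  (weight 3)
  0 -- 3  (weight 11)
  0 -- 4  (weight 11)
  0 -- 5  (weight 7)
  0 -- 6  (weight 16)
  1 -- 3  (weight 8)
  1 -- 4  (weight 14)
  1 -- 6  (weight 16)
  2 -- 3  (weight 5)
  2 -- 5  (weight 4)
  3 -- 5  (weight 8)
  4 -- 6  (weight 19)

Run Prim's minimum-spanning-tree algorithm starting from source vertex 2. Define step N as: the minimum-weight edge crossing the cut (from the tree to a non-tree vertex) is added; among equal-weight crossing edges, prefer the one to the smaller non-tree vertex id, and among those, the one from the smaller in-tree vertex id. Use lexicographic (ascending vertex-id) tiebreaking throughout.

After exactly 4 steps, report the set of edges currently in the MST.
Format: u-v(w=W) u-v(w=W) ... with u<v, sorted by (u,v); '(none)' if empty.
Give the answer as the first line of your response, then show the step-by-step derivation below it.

0-1(w=5) 0-2(w=3) 2-3(w=5) 2-5(w=4)

step 1: add edge 0-2 (w=3); MST = {0-2(w=3)}
step 2: add edge 2-5 (w=4); MST = {0-2(w=3) 2-5(w=4)}
step 3: add edge 0-1 (w=5); MST = {0-1(w=5) 0-2(w=3) 2-5(w=4)}
step 4: add edge 2-3 (w=5); MST = {0-1(w=5) 0-2(w=3) 2-3(w=5) 2-5(w=4)}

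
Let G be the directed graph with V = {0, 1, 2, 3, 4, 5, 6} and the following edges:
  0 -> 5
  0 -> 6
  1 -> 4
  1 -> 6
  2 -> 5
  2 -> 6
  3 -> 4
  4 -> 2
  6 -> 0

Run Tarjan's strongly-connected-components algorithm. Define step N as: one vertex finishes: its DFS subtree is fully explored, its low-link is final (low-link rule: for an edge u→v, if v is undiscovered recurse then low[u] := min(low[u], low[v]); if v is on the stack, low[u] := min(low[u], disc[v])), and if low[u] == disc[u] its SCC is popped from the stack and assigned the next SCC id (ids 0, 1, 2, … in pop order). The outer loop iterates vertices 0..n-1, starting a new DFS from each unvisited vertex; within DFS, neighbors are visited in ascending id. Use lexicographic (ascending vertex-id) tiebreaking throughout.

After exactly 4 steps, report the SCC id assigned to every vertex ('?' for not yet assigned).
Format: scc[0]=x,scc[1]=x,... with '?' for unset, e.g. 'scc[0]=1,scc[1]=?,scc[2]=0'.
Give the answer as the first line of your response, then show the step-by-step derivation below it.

scc[0]=1,scc[1]=?,scc[2]=2,scc[3]=?,scc[4]=?,scc[5]=0,scc[6]=1

step 1: low=(low[0]=0,low[1]=?,low[2]=?,low[3]=?,low[4]=?,low[5]=1,low[6]=?); scc=(scc[0]=?,scc[1]=?,scc[2]=?,scc[3]=?,scc[4]=?,scc[5]=0,scc[6]=?)
step 2: low=(low[0]=0,low[1]=?,low[2]=?,low[3]=?,low[4]=?,low[5]=1,low[6]=0); scc=(scc[0]=?,scc[1]=?,scc[2]=?,scc[3]=?,scc[4]=?,scc[5]=0,scc[6]=?)
step 3: low=(low[0]=0,low[1]=?,low[2]=?,low[3]=?,low[4]=?,low[5]=1,low[6]=0); scc=(scc[0]=1,scc[1]=?,scc[2]=?,scc[3]=?,scc[4]=?,scc[5]=0,scc[6]=1)
step 4: low=(low[0]=0,low[1]=3,low[2]=5,low[3]=?,low[4]=4,low[5]=1,low[6]=0); scc=(scc[0]=1,scc[1]=?,scc[2]=2,scc[3]=?,scc[4]=?,scc[5]=0,scc[6]=1)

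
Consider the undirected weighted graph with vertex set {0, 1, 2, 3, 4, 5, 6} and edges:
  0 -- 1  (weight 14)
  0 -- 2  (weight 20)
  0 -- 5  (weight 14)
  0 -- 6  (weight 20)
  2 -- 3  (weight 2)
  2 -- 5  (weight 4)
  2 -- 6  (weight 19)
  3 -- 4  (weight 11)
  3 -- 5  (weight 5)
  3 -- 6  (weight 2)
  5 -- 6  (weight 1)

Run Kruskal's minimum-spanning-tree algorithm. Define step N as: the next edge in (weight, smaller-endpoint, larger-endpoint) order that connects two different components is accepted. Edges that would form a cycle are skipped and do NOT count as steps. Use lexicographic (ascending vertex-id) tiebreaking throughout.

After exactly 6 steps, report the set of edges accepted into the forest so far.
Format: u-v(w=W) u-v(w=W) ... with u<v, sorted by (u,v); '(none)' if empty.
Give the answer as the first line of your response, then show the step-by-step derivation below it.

0-1(w=14) 0-5(w=14) 2-3(w=2) 3-4(w=11) 3-6(w=2) 5-6(w=1)

step 1: add edge 5-6 (w=1); MST = {5-6(w=1)}
step 2: add edge 2-3 (w=2); MST = {2-3(w=2) 5-6(w=1)}
step 3: add edge 3-6 (w=2); MST = {2-3(w=2) 3-6(w=2) 5-6(w=1)}
step 4: add edge 3-4 (w=11); MST = {2-3(w=2) 3-4(w=11) 3-6(w=2) 5-6(w=1)}
step 5: add edge 0-1 (w=14); MST = {0-1(w=14) 2-3(w=2) 3-4(w=11) 3-6(w=2) 5-6(w=1)}
step 6: add edge 0-5 (w=14); MST = {0-1(w=14) 0-5(w=14) 2-3(w=2) 3-4(w=11) 3-6(w=2) 5-6(w=1)}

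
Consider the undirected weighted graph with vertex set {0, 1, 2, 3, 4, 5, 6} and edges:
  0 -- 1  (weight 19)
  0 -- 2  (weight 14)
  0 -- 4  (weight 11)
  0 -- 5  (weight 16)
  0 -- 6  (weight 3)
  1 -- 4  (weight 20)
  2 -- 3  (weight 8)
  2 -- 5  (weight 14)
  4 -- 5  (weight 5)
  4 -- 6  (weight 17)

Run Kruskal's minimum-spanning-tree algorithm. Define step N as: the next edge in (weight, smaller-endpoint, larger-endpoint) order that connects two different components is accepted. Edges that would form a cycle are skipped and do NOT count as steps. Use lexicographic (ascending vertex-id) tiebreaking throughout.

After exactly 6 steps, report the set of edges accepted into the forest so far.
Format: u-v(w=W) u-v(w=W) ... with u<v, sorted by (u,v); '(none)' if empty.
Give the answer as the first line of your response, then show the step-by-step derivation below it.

0-1(w=19) 0-2(w=14) 0-4(w=11) 0-6(w=3) 2-3(w=8) 4-5(w=5)

step 1: add edge 0-6 (w=3); MST = {0-6(w=3)}
step 2: add edge 4-5 (w=5); MST = {0-6(w=3) 4-5(w=5)}
step 3: add edge 2-3 (w=8); MST = {0-6(w=3) 2-3(w=8) 4-5(w=5)}
step 4: add edge 0-4 (w=11); MST = {0-4(w=11) 0-6(w=3) 2-3(w=8) 4-5(w=5)}
step 5: add edge 0-2 (w=14); MST = {0-2(w=14) 0-4(w=11) 0-6(w=3) 2-3(w=8) 4-5(w=5)}
step 6: add edge 0-1 (w=19); MST = {0-1(w=19) 0-2(w=14) 0-4(w=11) 0-6(w=3) 2-3(w=8) 4-5(w=5)}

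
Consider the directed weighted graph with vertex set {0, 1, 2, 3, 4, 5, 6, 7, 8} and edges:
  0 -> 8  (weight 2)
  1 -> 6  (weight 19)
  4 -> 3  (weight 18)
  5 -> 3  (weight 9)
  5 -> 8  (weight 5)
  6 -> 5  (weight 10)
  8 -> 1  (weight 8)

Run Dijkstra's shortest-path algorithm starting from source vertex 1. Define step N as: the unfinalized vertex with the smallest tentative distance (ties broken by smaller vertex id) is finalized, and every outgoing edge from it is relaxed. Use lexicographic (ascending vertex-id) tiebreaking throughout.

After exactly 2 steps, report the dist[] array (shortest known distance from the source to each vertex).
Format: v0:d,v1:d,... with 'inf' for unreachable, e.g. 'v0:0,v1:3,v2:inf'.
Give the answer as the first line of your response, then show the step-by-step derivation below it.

v0:inf,v1:0,v2:inf,v3:inf,v4:inf,v5:29,v6:19,v7:inf,v8:inf

step 1: dist = v0:inf,v1:0,v2:inf,v3:inf,v4:inf,v5:inf,v6:19,v7:inf,v8:inf
step 2: dist = v0:inf,v1:0,v2:inf,v3:inf,v4:inf,v5:29,v6:19,v7:inf,v8:inf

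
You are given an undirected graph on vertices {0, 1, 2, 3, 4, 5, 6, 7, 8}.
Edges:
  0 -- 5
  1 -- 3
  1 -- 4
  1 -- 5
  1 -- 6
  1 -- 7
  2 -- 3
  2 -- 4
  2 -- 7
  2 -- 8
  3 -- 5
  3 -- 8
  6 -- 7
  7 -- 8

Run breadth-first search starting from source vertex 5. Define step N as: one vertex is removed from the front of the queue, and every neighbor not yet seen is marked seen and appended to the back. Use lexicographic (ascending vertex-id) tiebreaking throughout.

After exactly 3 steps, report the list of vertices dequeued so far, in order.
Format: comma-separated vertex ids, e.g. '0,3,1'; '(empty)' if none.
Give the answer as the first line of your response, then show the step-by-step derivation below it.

5,0,1

step 1: dequeue 5; queue=[0,1,3]; order=5
step 2: dequeue 0; queue=[1,3]; order=5,0
step 3: dequeue 1; queue=[3,4,6,7]; order=5,0,1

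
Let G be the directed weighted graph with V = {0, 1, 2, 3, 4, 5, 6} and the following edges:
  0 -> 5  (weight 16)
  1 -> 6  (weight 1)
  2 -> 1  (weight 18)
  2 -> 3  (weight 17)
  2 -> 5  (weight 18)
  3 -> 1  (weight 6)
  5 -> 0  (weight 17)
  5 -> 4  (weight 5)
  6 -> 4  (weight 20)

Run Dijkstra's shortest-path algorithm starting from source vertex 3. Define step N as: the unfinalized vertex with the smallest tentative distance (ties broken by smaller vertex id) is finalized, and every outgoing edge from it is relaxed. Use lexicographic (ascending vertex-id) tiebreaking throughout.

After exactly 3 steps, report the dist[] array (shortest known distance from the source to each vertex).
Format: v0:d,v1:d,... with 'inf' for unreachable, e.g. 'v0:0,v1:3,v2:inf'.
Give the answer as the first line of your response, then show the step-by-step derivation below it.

v0:inf,v1:6,v2:inf,v3:0,v4:27,v5:inf,v6:7

step 1: dist = v0:inf,v1:6,v2:inf,v3:0,v4:inf,v5:inf,v6:inf
step 2: dist = v0:inf,v1:6,v2:inf,v3:0,v4:inf,v5:inf,v6:7
step 3: dist = v0:inf,v1:6,v2:inf,v3:0,v4:27,v5:inf,v6:7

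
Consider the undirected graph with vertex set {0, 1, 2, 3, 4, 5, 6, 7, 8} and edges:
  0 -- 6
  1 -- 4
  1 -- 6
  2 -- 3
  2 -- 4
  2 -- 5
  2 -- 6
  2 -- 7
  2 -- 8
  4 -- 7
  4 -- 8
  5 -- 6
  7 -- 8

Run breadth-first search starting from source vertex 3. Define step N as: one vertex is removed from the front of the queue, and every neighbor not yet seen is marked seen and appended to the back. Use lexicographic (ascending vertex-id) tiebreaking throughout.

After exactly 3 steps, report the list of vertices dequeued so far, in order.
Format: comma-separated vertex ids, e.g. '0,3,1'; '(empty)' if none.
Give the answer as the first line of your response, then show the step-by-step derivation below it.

3,2,4

step 1: dequeue 3; queue=[2]; order=3
step 2: dequeue 2; queue=[4,5,6,7,8]; order=3,2
step 3: dequeue 4; queue=[5,6,7,8,1]; order=3,2,4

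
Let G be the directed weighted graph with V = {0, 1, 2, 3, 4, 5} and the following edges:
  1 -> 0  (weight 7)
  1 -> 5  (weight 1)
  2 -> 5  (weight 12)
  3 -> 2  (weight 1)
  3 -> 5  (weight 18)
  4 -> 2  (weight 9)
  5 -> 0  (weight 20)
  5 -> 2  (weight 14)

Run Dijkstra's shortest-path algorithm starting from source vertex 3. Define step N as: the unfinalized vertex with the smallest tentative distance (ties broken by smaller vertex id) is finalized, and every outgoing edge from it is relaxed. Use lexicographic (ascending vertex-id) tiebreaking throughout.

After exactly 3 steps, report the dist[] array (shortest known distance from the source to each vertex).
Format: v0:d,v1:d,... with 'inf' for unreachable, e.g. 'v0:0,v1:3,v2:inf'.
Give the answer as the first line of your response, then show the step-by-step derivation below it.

v0:33,v1:inf,v2:1,v3:0,v4:inf,v5:13

step 1: dist = v0:inf,v1:inf,v2:1,v3:0,v4:inf,v5:18
step 2: dist = v0:inf,v1:inf,v2:1,v3:0,v4:inf,v5:13
step 3: dist = v0:33,v1:inf,v2:1,v3:0,v4:inf,v5:13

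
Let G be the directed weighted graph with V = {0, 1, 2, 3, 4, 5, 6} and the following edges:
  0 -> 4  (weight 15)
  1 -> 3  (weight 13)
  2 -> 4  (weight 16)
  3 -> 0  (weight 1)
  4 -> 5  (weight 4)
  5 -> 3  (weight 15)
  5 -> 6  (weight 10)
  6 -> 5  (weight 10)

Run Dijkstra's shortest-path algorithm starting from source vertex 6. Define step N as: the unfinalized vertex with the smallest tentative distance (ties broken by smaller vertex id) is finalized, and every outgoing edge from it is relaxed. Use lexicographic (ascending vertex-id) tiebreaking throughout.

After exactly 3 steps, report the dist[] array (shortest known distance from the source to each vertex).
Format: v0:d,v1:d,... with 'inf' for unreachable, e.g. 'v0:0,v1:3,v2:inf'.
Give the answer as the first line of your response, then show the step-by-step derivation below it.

v0:26,v1:inf,v2:inf,v3:25,v4:inf,v5:10,v6:0

step 1: dist = v0:inf,v1:inf,v2:inf,v3:inf,v4:inf,v5:10,v6:0
step 2: dist = v0:inf,v1:inf,v2:inf,v3:25,v4:inf,v5:10,v6:0
step 3: dist = v0:26,v1:inf,v2:inf,v3:25,v4:inf,v5:10,v6:0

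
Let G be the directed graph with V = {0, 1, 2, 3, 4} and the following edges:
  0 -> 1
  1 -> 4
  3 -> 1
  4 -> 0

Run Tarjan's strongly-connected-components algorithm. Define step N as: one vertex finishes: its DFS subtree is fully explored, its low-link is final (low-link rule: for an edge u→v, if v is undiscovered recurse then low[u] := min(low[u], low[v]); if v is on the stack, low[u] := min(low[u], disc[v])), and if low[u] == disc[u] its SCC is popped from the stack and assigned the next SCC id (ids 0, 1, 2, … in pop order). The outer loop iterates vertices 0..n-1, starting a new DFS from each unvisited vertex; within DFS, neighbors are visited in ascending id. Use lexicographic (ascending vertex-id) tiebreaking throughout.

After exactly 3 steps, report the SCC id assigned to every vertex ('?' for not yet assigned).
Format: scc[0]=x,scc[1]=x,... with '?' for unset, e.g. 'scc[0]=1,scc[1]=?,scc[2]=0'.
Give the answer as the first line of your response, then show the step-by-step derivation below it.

scc[0]=0,scc[1]=0,scc[2]=?,scc[3]=?,scc[4]=0

step 1: low=(low[0]=0,low[1]=1,low[2]=?,low[3]=?,low[4]=0); scc=(scc[0]=?,scc[1]=?,scc[2]=?,scc[3]=?,scc[4]=?)
step 2: low=(low[0]=0,low[1]=0,low[2]=?,low[3]=?,low[4]=0); scc=(scc[0]=?,scc[1]=?,scc[2]=?,scc[3]=?,scc[4]=?)
step 3: low=(low[0]=0,low[1]=0,low[2]=?,low[3]=?,low[4]=0); scc=(scc[0]=0,scc[1]=0,scc[2]=?,scc[3]=?,scc[4]=0)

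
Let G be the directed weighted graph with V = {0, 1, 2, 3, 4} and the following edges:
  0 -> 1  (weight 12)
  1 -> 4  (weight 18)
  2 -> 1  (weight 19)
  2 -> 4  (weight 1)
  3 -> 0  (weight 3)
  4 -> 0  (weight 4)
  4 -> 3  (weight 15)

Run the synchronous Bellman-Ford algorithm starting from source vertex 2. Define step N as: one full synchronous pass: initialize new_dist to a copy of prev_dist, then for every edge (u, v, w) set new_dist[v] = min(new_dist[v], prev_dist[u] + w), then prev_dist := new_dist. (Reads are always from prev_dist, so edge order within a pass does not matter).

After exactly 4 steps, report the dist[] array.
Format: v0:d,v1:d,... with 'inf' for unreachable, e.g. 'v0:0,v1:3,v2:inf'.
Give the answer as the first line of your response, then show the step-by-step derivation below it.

v0:5,v1:17,v2:0,v3:16,v4:1

step 1: dist = v0:inf,v1:19,v2:0,v3:inf,v4:1
step 2: dist = v0:5,v1:19,v2:0,v3:16,v4:1
step 3: dist = v0:5,v1:17,v2:0,v3:16,v4:1
step 4: dist = v0:5,v1:17,v2:0,v3:16,v4:1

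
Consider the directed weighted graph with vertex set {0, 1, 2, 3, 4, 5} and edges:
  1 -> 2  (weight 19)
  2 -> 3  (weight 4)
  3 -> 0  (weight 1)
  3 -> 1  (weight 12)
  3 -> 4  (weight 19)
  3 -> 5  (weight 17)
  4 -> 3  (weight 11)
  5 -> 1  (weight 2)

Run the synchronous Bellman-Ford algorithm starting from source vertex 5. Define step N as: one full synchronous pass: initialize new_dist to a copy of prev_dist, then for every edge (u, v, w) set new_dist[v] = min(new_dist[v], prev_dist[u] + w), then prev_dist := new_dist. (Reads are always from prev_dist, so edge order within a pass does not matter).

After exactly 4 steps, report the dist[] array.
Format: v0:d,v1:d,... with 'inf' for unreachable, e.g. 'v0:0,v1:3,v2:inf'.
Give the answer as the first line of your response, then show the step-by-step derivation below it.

v0:26,v1:2,v2:21,v3:25,v4:44,v5:0

step 1: dist = v0:inf,v1:2,v2:inf,v3:inf,v4:inf,v5:0
step 2: dist = v0:inf,v1:2,v2:21,v3:inf,v4:inf,v5:0
step 3: dist = v0:inf,v1:2,v2:21,v3:25,v4:inf,v5:0
step 4: dist = v0:26,v1:2,v2:21,v3:25,v4:44,v5:0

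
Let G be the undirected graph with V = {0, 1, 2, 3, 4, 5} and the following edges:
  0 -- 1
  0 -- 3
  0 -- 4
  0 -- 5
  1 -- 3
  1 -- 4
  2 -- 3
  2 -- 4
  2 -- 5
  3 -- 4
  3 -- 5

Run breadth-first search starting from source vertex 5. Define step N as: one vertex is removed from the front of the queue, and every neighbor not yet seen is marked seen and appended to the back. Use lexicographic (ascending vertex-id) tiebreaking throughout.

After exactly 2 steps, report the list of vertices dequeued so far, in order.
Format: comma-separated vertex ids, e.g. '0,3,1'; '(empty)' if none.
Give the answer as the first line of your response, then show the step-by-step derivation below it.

5,0

step 1: dequeue 5; queue=[0,2,3]; order=5
step 2: dequeue 0; queue=[2,3,1,4]; order=5,0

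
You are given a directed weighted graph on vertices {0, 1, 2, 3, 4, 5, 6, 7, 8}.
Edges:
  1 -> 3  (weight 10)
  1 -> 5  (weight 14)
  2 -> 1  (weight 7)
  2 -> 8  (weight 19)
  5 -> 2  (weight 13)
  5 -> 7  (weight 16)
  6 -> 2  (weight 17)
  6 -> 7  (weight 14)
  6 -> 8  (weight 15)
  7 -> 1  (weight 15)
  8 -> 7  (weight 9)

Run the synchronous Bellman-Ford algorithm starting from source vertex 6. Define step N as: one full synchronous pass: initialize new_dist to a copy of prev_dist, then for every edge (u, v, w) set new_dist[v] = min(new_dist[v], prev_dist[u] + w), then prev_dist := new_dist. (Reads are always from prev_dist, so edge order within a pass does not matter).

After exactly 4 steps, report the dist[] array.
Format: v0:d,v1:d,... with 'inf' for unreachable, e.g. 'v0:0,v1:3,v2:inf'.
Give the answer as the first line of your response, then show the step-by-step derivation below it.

v0:inf,v1:24,v2:17,v3:34,v4:inf,v5:38,v6:0,v7:14,v8:15

step 1: dist = v0:inf,v1:inf,v2:17,v3:inf,v4:inf,v5:inf,v6:0,v7:14,v8:15
step 2: dist = v0:inf,v1:24,v2:17,v3:inf,v4:inf,v5:inf,v6:0,v7:14,v8:15
step 3: dist = v0:inf,v1:24,v2:17,v3:34,v4:inf,v5:38,v6:0,v7:14,v8:15
step 4: dist = v0:inf,v1:24,v2:17,v3:34,v4:inf,v5:38,v6:0,v7:14,v8:15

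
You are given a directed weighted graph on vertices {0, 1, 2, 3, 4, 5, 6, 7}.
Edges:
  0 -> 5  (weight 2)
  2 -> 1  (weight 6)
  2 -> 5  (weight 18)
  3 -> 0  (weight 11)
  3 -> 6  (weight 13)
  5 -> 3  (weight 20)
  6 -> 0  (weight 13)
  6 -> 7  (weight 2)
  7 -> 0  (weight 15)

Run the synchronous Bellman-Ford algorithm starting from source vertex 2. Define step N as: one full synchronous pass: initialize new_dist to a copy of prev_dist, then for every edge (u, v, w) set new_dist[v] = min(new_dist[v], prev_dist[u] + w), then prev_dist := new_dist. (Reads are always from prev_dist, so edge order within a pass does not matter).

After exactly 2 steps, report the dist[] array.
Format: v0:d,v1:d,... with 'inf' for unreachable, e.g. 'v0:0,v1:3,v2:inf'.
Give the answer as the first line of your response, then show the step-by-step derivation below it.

v0:inf,v1:6,v2:0,v3:38,v4:inf,v5:18,v6:inf,v7:inf

step 1: dist = v0:inf,v1:6,v2:0,v3:inf,v4:inf,v5:18,v6:inf,v7:inf
step 2: dist = v0:inf,v1:6,v2:0,v3:38,v4:inf,v5:18,v6:inf,v7:inf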